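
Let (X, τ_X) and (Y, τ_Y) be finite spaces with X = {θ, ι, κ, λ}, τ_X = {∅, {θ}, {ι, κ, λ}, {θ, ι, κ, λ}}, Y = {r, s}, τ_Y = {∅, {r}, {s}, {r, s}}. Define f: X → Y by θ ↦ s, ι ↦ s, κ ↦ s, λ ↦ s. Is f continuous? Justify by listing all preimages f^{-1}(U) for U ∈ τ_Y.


f IS continuous.

Compute f^{-1}(U) for each U ∈ τ_Y:
  U = ∅: f^{-1}(U) = ∅ ∈ τ_X ✓.
  U = {r}: f^{-1}(U) = ∅ ∈ τ_X ✓.
  U = {s}: f^{-1}(U) = {θ, ι, κ, λ} ∈ τ_X ✓.
  U = {r, s}: f^{-1}(U) = {θ, ι, κ, λ} ∈ τ_X ✓.
Every preimage lies in τ_X, so f IS continuous.


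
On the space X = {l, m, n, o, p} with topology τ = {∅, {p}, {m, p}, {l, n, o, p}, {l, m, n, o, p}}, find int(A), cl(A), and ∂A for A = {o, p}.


int(A) = {p}, cl(A) = {l, m, n, o, p}, ∂A = {l, m, n, o}.

Closed sets in (X, τ) are complements of opens:
  closed(X, τ) = {∅, {m}, {l, n, o}, {l, m, n, o}, {l, m, n, o, p}}.
int(A) = ⋃ {U ∈ τ : U ⊆ A}. Opens contained in A: ∅, {p}.
Taking the union of these: int(A) = {p}.
cl(A) = ⋂ {C closed : A ⊆ C}. Closed sets containing A: {l, m, n, o, p}.
Intersecting these: cl(A) = {l, m, n, o, p}.
∂A = cl(A) ∖ int(A) = {l, m, n, o, p} ∖ {p} = {l, m, n, o}.


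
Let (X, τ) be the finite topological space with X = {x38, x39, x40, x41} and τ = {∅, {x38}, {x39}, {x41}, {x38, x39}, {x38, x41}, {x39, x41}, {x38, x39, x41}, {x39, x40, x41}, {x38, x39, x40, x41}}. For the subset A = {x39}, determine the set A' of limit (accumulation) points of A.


A' = {x40}

For each x ∈ X, list the open sets U ∈ τ with x ∈ U, then check whether U ∩ (A ∖ {x}) ≠ ∅ for every such U.
  x = x38: open {x38} ∋ x has {x38} ∩ (A ∖ {x38}) = ∅, so x is NOT a limit point.
  x = x39: open {x39} ∋ x has {x39} ∩ (A ∖ {x39}) = ∅, so x is NOT a limit point.
  x = x40: opens ∋ x are {x39, x40, x41}, {x38, x39, x40, x41}; each meets A ∖ {x40}, so x IS a limit point.
  x = x41: open {x41} ∋ x has {x41} ∩ (A ∖ {x41}) = ∅, so x is NOT a limit point.
Collecting: A' = {x40}.


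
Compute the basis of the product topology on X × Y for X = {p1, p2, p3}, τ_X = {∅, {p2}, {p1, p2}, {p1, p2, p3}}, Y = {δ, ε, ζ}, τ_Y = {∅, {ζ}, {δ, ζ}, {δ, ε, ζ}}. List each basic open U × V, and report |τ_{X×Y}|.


Basis B = {∅ × ∅, {p2} × {ζ}, {p1, p2} × {ζ}, {p2} × {δ, ζ}, {p1, p2, p3} × {ζ}, {p2} × {δ, ε, ζ}, {p1, p2} × {δ, ζ}, {p1, p2} × {δ, ε, ζ}, {p1, p2, p3} × {δ, ζ}, {p1, p2, p3} × {δ, ε, ζ}}; |τ_{X×Y}| = 20.

Enumerate products U × V with U ∈ τ_X, V ∈ τ_Y (deduplicated):
  ∅ × ∅ = {} (∅)
  {p2} × {ζ} = {(p2,ζ)}
  {p1, p2} × {ζ} = {(p1,ζ), (p2,ζ)}
  {p2} × {δ, ζ} = {(p2,δ), (p2,ζ)}
  {p1, p2, p3} × {ζ} = {(p1,ζ), (p2,ζ), (p3,ζ)}
  {p2} × {δ, ε, ζ} = {(p2,δ), (p2,ε), (p2,ζ)}
  {p1, p2} × {δ, ζ} = {(p1,δ), (p1,ζ), (p2,δ), (p2,ζ)}
  {p1, p2} × {δ, ε, ζ} = {(p1,δ), (p1,ε), (p1,ζ), (p2,δ), (p2,ε), (p2,ζ)}
  {p1, p2, p3} × {δ, ζ} = {(p1,δ), (p1,ζ), (p2,δ), (p2,ζ), (p3,δ), (p3,ζ)}
  {p1, p2, p3} × {δ, ε, ζ} = {(p1,δ), (p1,ε), (p1,ζ), (p2,δ), (p2,ε), (p2,ζ), (p3,δ), (p3,ε), (p3,ζ)}
These 10 distinct sets form the basis B.
Close under arbitrary unions to get τ_{X×Y}; counting gives |τ_{X×Y}| = 20.


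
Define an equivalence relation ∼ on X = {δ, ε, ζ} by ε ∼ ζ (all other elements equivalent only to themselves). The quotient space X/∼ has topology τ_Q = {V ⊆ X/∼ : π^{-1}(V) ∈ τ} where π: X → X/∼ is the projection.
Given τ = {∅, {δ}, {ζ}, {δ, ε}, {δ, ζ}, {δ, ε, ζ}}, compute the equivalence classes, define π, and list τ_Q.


X/∼ = {[δ], [ε=ζ]}; |τ_Q| = 3.

Equivalence classes: [δ], [ε=ζ].
Quotient map π: X → X/∼ sends δ ↦ [δ], ε ↦ [ε=ζ], ζ ↦ [ε=ζ].
For each subset V ⊆ X/∼, compute π^{-1}(V) ⊆ X and check whether π^{-1}(V) ∈ τ. V is open in τ_Q iff π^{-1}(V) ∈ τ.
  V = {}: π^{-1}(V) = ∅ ∈ τ ✓.
  V = {[δ]}: π^{-1}(V) = {δ} ∈ τ ✓.
  V = {[ε=ζ]}: π^{-1}(V) = {ε, ζ} ∉ τ ✗.
  V = {[δ], [ε=ζ]}: π^{-1}(V) = {δ, ε, ζ} ∈ τ ✓.
Open sets in the quotient: τ_Q = {{}, {[δ]}, {[δ], [ε=ζ]}} (3 elements).


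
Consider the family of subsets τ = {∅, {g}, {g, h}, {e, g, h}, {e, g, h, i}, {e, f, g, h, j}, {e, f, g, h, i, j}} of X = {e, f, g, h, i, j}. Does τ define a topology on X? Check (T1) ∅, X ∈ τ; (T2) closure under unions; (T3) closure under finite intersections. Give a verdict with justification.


τ IS a topology on X.

Axiom (T1): ∅ ∈ τ? Yes; X ∈ τ? Yes.
Axiom (T2/T3): check pairwise unions and intersections of members of τ.
All pairwise intersections and unions checked — each lies in τ. Therefore τ satisfies (T1), (T2), (T3): it IS a topology on X.


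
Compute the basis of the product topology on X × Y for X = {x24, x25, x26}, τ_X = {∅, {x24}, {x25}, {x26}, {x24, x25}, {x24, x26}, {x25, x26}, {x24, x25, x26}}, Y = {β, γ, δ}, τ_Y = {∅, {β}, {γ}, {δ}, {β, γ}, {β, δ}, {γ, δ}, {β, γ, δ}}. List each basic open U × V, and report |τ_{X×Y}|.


Basis B = {∅ × ∅, {x24} × {β}, {x24} × {γ}, {x24} × {δ}, {x25} × {β}, {x25} × {γ}, {x25} × {δ}, {x26} × {β}, {x26} × {γ}, {x26} × {δ}, {x24} × {β, γ}, {x24} × {β, δ}, {x24, x25} × {β}, {x24, x26} × {β}, {x24} × {γ, δ}, {x24, x25} × {γ}, {x24, x26} × {γ}, {x24, x25} × {δ}, {x24, x26} × {δ}, {x25} × {β, γ}, {x25} × {β, δ}, {x25, x26} × {β}, {x25} × {γ, δ}, {x25, x26} × {γ}, {x25, x26} × {δ}, {x26} × {β, γ}, {x26} × {β, δ}, {x26} × {γ, δ}, {x24} × {β, γ, δ}, {x24, x25, x26} × {β}, {x24, x25, x26} × {γ}, {x24, x25, x26} × {δ}, {x25} × {β, γ, δ}, {x26} × {β, γ, δ}, {x24, x25} × {β, γ}, {x24, x26} × {β, γ}, {x24, x25} × {β, δ}, {x24, x26} × {β, δ}, {x24, x25} × {γ, δ}, {x24, x26} × {γ, δ}, {x25, x26} × {β, γ}, {x25, x26} × {β, δ}, {x25, x26} × {γ, δ}, {x24, x25} × {β, γ, δ}, {x24, x26} × {β, γ, δ}, {x24, x25, x26} × {β, γ}, {x24, x25, x26} × {β, δ}, {x24, x25, x26} × {γ, δ}, {x25, x26} × {β, γ, δ}, {x24, x25, x26} × {β, γ, δ}}; |τ_{X×Y}| = 512.

Enumerate products U × V with U ∈ τ_X, V ∈ τ_Y (deduplicated):
  ∅ × ∅ = {} (∅)
  {x24} × {β} = {(x24,β)}
  {x24} × {γ} = {(x24,γ)}
  {x24} × {δ} = {(x24,δ)}
  {x25} × {β} = {(x25,β)}
  {x25} × {γ} = {(x25,γ)}
  {x25} × {δ} = {(x25,δ)}
  {x26} × {β} = {(x26,β)}
  {x26} × {γ} = {(x26,γ)}
  {x26} × {δ} = {(x26,δ)}
  {x24} × {β, γ} = {(x24,β), (x24,γ)}
  {x24} × {β, δ} = {(x24,β), (x24,δ)}
  {x24, x25} × {β} = {(x24,β), (x25,β)}
  {x24, x26} × {β} = {(x24,β), (x26,β)}
  {x24} × {γ, δ} = {(x24,γ), (x24,δ)}
  {x24, x25} × {γ} = {(x24,γ), (x25,γ)}
  {x24, x26} × {γ} = {(x24,γ), (x26,γ)}
  {x24, x25} × {δ} = {(x24,δ), (x25,δ)}
  {x24, x26} × {δ} = {(x24,δ), (x26,δ)}
  {x25} × {β, γ} = {(x25,β), (x25,γ)}
  {x25} × {β, δ} = {(x25,β), (x25,δ)}
  {x25, x26} × {β} = {(x25,β), (x26,β)}
  {x25} × {γ, δ} = {(x25,γ), (x25,δ)}
  {x25, x26} × {γ} = {(x25,γ), (x26,γ)}
  {x25, x26} × {δ} = {(x25,δ), (x26,δ)}
  {x26} × {β, γ} = {(x26,β), (x26,γ)}
  {x26} × {β, δ} = {(x26,β), (x26,δ)}
  {x26} × {γ, δ} = {(x26,γ), (x26,δ)}
  {x24} × {β, γ, δ} = {(x24,β), (x24,γ), (x24,δ)}
  {x24, x25, x26} × {β} = {(x24,β), (x25,β), (x26,β)}
  {x24, x25, x26} × {γ} = {(x24,γ), (x25,γ), (x26,γ)}
  {x24, x25, x26} × {δ} = {(x24,δ), (x25,δ), (x26,δ)}
  {x25} × {β, γ, δ} = {(x25,β), (x25,γ), (x25,δ)}
  {x26} × {β, γ, δ} = {(x26,β), (x26,γ), (x26,δ)}
  {x24, x25} × {β, γ} = {(x24,β), (x24,γ), (x25,β), (x25,γ)}
  {x24, x26} × {β, γ} = {(x24,β), (x24,γ), (x26,β), (x26,γ)}
  {x24, x25} × {β, δ} = {(x24,β), (x24,δ), (x25,β), (x25,δ)}
  {x24, x26} × {β, δ} = {(x24,β), (x24,δ), (x26,β), (x26,δ)}
  {x24, x25} × {γ, δ} = {(x24,γ), (x24,δ), (x25,γ), (x25,δ)}
  {x24, x26} × {γ, δ} = {(x24,γ), (x24,δ), (x26,γ), (x26,δ)}
  {x25, x26} × {β, γ} = {(x25,β), (x25,γ), (x26,β), (x26,γ)}
  {x25, x26} × {β, δ} = {(x25,β), (x25,δ), (x26,β), (x26,δ)}
  {x25, x26} × {γ, δ} = {(x25,γ), (x25,δ), (x26,γ), (x26,δ)}
  {x24, x25} × {β, γ, δ} = {(x24,β), (x24,γ), (x24,δ), (x25,β), (x25,γ), (x25,δ)}
  {x24, x26} × {β, γ, δ} = {(x24,β), (x24,γ), (x24,δ), (x26,β), (x26,γ), (x26,δ)}
  {x24, x25, x26} × {β, γ} = {(x24,β), (x24,γ), (x25,β), (x25,γ), (x26,β), (x26,γ)}
  {x24, x25, x26} × {β, δ} = {(x24,β), (x24,δ), (x25,β), (x25,δ), (x26,β), (x26,δ)}
  {x24, x25, x26} × {γ, δ} = {(x24,γ), (x24,δ), (x25,γ), (x25,δ), (x26,γ), (x26,δ)}
  {x25, x26} × {β, γ, δ} = {(x25,β), (x25,γ), (x25,δ), (x26,β), (x26,γ), (x26,δ)}
  {x24, x25, x26} × {β, γ, δ} = {(x24,β), (x24,γ), (x24,δ), (x25,β), (x25,γ), (x25,δ), (x26,β), (x26,γ), (x26,δ)}
These 50 distinct sets form the basis B.
Close under arbitrary unions to get τ_{X×Y}; counting gives |τ_{X×Y}| = 512.


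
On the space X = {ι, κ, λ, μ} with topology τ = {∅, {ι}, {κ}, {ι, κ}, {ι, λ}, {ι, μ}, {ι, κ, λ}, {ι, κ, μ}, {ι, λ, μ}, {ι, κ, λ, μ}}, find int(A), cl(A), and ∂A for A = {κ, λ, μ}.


int(A) = {κ}, cl(A) = {κ, λ, μ}, ∂A = {λ, μ}.

Closed sets in (X, τ) are complements of opens:
  closed(X, τ) = {∅, {κ}, {λ}, {μ}, {κ, λ}, {κ, μ}, {λ, μ}, {ι, λ, μ}, {κ, λ, μ}, {ι, κ, λ, μ}}.
int(A) = ⋃ {U ∈ τ : U ⊆ A}. Opens contained in A: ∅, {κ}.
Taking the union of these: int(A) = {κ}.
cl(A) = ⋂ {C closed : A ⊆ C}. Closed sets containing A: {κ, λ, μ}, {ι, κ, λ, μ}.
Intersecting these: cl(A) = {κ, λ, μ}.
∂A = cl(A) ∖ int(A) = {κ, λ, μ} ∖ {κ} = {λ, μ}.


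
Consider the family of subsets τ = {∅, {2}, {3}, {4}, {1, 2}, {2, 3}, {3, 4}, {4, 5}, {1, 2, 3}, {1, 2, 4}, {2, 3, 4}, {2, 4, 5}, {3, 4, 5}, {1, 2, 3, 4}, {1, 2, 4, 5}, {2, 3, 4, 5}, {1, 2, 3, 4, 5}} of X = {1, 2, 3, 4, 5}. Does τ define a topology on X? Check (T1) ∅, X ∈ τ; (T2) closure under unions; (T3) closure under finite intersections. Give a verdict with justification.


τ is NOT a topology on X.

Axiom (T1): ∅ ∈ τ? Yes; X ∈ τ? Yes.
Axiom (T2/T3): check pairwise unions and intersections of members of τ.
Counterexample for (T2): {2} ∪ {4} = {2, 4} ∉ τ. Therefore τ is NOT a topology.


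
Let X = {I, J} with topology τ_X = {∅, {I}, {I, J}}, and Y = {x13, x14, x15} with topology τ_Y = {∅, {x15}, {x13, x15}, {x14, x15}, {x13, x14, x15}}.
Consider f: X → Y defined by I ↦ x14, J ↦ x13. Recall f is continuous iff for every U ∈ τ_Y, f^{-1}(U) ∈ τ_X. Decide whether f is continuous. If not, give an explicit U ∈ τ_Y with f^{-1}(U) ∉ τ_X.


f is NOT continuous.

Compute f^{-1}(U) for each U ∈ τ_Y:
  U = ∅: f^{-1}(U) = ∅ ∈ τ_X ✓.
  U = {x15}: f^{-1}(U) = ∅ ∈ τ_X ✓.
  U = {x13, x15}: f^{-1}(U) = {J} ∉ τ_X ✗.
  U = {x14, x15}: f^{-1}(U) = {I} ∈ τ_X ✓.
  U = {x13, x14, x15}: f^{-1}(U) = {I, J} ∈ τ_X ✓.
Found U = {x13, x15} with f^{-1}(U) = {J} not in τ_X. Therefore f is NOT continuous.


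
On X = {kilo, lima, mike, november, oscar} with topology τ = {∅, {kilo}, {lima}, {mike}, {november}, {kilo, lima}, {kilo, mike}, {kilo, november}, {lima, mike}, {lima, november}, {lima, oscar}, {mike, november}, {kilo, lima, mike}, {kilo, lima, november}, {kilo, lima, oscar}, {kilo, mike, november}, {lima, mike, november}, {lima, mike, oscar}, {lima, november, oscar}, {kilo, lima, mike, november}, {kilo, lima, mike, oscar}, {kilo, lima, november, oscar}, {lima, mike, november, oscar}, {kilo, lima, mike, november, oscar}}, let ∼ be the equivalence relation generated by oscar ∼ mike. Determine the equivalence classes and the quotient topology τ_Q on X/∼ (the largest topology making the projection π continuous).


X/∼ = {[kilo], [lima], [mike=oscar], [november]}; |τ_Q| = 12.

Equivalence classes: [kilo], [lima], [mike=oscar], [november].
Quotient map π: X → X/∼ sends kilo ↦ [kilo], lima ↦ [lima], mike ↦ [mike=oscar], november ↦ [november], oscar ↦ [mike=oscar].
For each subset V ⊆ X/∼, compute π^{-1}(V) ⊆ X and check whether π^{-1}(V) ∈ τ. V is open in τ_Q iff π^{-1}(V) ∈ τ.
  V = {}: π^{-1}(V) = ∅ ∈ τ ✓.
  V = {[kilo]}: π^{-1}(V) = {kilo} ∈ τ ✓.
  V = {[lima]}: π^{-1}(V) = {lima} ∈ τ ✓.
  V = {[kilo], [lima]}: π^{-1}(V) = {kilo, lima} ∈ τ ✓.
  V = {[mike=oscar]}: π^{-1}(V) = {mike, oscar} ∉ τ ✗.
  V = {[kilo], [mike=oscar]}: π^{-1}(V) = {kilo, mike, oscar} ∉ τ ✗.
  V = {[lima], [mike=oscar]}: π^{-1}(V) = {lima, mike, oscar} ∈ τ ✓.
  V = {[kilo], [lima], [mike=oscar]}: π^{-1}(V) = {kilo, lima, mike, oscar} ∈ τ ✓.
  V = {[november]}: π^{-1}(V) = {november} ∈ τ ✓.
  V = {[kilo], [november]}: π^{-1}(V) = {kilo, november} ∈ τ ✓.
  V = {[lima], [november]}: π^{-1}(V) = {lima, november} ∈ τ ✓.
  V = {[kilo], [lima], [november]}: π^{-1}(V) = {kilo, lima, november} ∈ τ ✓.
  V = {[mike=oscar], [november]}: π^{-1}(V) = {mike, november, oscar} ∉ τ ✗.
  V = {[kilo], [mike=oscar], [november]}: π^{-1}(V) = {kilo, mike, november, oscar} ∉ τ ✗.
  V = {[lima], [mike=oscar], [november]}: π^{-1}(V) = {lima, mike, november, oscar} ∈ τ ✓.
  V = {[kilo], [lima], [mike=oscar], [november]}: π^{-1}(V) = {kilo, lima, mike, november, oscar} ∈ τ ✓.
Open sets in the quotient: τ_Q = {{}, {[kilo]}, {[lima]}, {[kilo], [lima]}, {[lima], [mike=oscar]}, {[kilo], [lima], [mike=oscar]}, {[november]}, {[kilo], [november]}, {[lima], [november]}, {[kilo], [lima], [november]}, {[lima], [mike=oscar], [november]}, {[kilo], [lima], [mike=oscar], [november]}} (12 elements).


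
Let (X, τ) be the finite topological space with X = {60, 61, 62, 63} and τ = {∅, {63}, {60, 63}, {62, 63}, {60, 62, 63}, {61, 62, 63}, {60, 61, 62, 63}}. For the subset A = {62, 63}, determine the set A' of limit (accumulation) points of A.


A' = {60, 61, 62}

For each x ∈ X, list the open sets U ∈ τ with x ∈ U, then check whether U ∩ (A ∖ {x}) ≠ ∅ for every such U.
  x = 60: opens ∋ x are {60, 63}, {60, 62, 63}, {60, 61, 62, 63}; each meets A ∖ {60}, so x IS a limit point.
  x = 61: opens ∋ x are {61, 62, 63}, {60, 61, 62, 63}; each meets A ∖ {61}, so x IS a limit point.
  x = 62: opens ∋ x are {62, 63}, {60, 62, 63}, {61, 62, 63}, {60, 61, 62, 63}; each meets A ∖ {62}, so x IS a limit point.
  x = 63: open {63} ∋ x has {63} ∩ (A ∖ {63}) = ∅, so x is NOT a limit point.
Collecting: A' = {60, 61, 62}.


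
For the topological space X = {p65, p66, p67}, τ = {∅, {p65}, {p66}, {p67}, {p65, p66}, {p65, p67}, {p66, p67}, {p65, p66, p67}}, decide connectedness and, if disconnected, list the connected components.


(X, τ) is disconnected; components = [{p65}, {p66}, {p67}].

Find clopen sets (U ∈ τ with X ∖ U ∈ τ):
  U = ∅, X ∖ U = {p65, p66, p67} — both open, so U is clopen.
  U = {p65}, X ∖ U = {p66, p67} — both open, so U is clopen.
  U = {p66}, X ∖ U = {p65, p67} — both open, so U is clopen.
  U = {p67}, X ∖ U = {p65, p66} — both open, so U is clopen.
  U = {p65, p66}, X ∖ U = {p67} — both open, so U is clopen.
  U = {p65, p67}, X ∖ U = {p66} — both open, so U is clopen.
  U = {p66, p67}, X ∖ U = {p65} — both open, so U is clopen.
  U = {p65, p66, p67}, X ∖ U = ∅ — both open, so U is clopen.
Nontrivial clopen(s) exist: e.g. {p66, p67}. So (X, τ) is disconnected.
Compute connected components by grouping points that agree on all clopens:
  component: {p65}
  component: {p66}
  component: {p67}


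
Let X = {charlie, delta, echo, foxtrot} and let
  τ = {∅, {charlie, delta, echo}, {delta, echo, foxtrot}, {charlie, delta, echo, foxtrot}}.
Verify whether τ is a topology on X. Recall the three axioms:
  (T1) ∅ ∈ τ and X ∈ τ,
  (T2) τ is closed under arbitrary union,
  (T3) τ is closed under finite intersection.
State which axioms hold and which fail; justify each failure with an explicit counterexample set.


τ is NOT a topology on X.

Axiom (T1): ∅ ∈ τ? Yes; X ∈ τ? Yes.
Axiom (T2/T3): check pairwise unions and intersections of members of τ.
Counterexample for (T3): {charlie, delta, echo} ∩ {delta, echo, foxtrot} = {delta, echo} ∉ τ. Therefore τ is NOT a topology.


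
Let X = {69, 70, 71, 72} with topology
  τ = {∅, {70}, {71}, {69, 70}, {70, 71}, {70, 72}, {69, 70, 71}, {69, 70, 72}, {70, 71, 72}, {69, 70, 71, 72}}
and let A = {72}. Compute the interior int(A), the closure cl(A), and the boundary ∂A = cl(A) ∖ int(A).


int(A) = ∅, cl(A) = {72}, ∂A = {72}.

Closed sets in (X, τ) are complements of opens:
  closed(X, τ) = {∅, {69}, {71}, {72}, {69, 71}, {69, 72}, {71, 72}, {69, 70, 72}, {69, 71, 72}, {69, 70, 71, 72}}.
int(A) = ⋃ {U ∈ τ : U ⊆ A}. Opens contained in A: ∅.
Taking the union of these: int(A) = ∅.
cl(A) = ⋂ {C closed : A ⊆ C}. Closed sets containing A: {72}, {69, 72}, {71, 72}, {69, 70, 72}, {69, 71, 72}, {69, 70, 71, 72}.
Intersecting these: cl(A) = {72}.
∂A = cl(A) ∖ int(A) = {72} ∖ ∅ = {72}.


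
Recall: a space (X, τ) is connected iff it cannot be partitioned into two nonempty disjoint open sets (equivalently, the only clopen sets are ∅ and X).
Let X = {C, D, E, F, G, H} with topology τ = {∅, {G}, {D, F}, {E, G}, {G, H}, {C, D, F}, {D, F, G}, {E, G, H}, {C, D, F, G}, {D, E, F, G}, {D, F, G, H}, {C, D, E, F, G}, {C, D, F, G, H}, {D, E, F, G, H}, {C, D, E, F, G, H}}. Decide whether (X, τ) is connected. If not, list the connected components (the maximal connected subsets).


(X, τ) is disconnected; components = [{C, D, F}, {E, G, H}].

Find clopen sets (U ∈ τ with X ∖ U ∈ τ):
  U = ∅, X ∖ U = {C, D, E, F, G, H} — both open, so U is clopen.
  U = {C, D, F}, X ∖ U = {E, G, H} — both open, so U is clopen.
  U = {E, G, H}, X ∖ U = {C, D, F} — both open, so U is clopen.
  U = {C, D, E, F, G, H}, X ∖ U = ∅ — both open, so U is clopen.
Nontrivial clopen(s) exist: e.g. {E, G, H}. So (X, τ) is disconnected.
Compute connected components by grouping points that agree on all clopens:
  component: {C, D, F}
  component: {E, G, H}


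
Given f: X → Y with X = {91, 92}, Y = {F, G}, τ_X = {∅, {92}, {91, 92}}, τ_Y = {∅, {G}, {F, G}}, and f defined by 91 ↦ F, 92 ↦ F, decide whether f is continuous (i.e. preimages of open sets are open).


f IS continuous.

Compute f^{-1}(U) for each U ∈ τ_Y:
  U = ∅: f^{-1}(U) = ∅ ∈ τ_X ✓.
  U = {G}: f^{-1}(U) = ∅ ∈ τ_X ✓.
  U = {F, G}: f^{-1}(U) = {91, 92} ∈ τ_X ✓.
Every preimage lies in τ_X, so f IS continuous.


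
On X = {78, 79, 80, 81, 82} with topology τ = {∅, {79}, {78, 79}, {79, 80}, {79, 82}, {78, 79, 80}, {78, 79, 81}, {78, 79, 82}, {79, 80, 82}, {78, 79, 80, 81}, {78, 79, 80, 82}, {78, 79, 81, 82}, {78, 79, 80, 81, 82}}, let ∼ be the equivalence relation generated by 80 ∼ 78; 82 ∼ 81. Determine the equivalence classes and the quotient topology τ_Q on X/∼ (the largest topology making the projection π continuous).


X/∼ = {[78=80], [79], [81=82]}; |τ_Q| = 4.

Equivalence classes: [78=80], [79], [81=82].
Quotient map π: X → X/∼ sends 78 ↦ [78=80], 79 ↦ [79], 80 ↦ [78=80], 81 ↦ [81=82], 82 ↦ [81=82].
For each subset V ⊆ X/∼, compute π^{-1}(V) ⊆ X and check whether π^{-1}(V) ∈ τ. V is open in τ_Q iff π^{-1}(V) ∈ τ.
  V = {}: π^{-1}(V) = ∅ ∈ τ ✓.
  V = {[78=80]}: π^{-1}(V) = {78, 80} ∉ τ ✗.
  V = {[79]}: π^{-1}(V) = {79} ∈ τ ✓.
  V = {[78=80], [79]}: π^{-1}(V) = {78, 79, 80} ∈ τ ✓.
  V = {[81=82]}: π^{-1}(V) = {81, 82} ∉ τ ✗.
  V = {[78=80], [81=82]}: π^{-1}(V) = {78, 80, 81, 82} ∉ τ ✗.
  V = {[79], [81=82]}: π^{-1}(V) = {79, 81, 82} ∉ τ ✗.
  V = {[78=80], [79], [81=82]}: π^{-1}(V) = {78, 79, 80, 81, 82} ∈ τ ✓.
Open sets in the quotient: τ_Q = {{}, {[79]}, {[78=80], [79]}, {[78=80], [79], [81=82]}} (4 elements).


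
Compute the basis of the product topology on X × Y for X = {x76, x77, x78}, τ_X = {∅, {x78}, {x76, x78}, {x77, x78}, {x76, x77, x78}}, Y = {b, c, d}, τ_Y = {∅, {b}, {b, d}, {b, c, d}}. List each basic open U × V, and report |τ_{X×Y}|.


Basis B = {∅ × ∅, {x78} × {b}, {x76, x78} × {b}, {x77, x78} × {b}, {x78} × {b, d}, {x76, x77, x78} × {b}, {x78} × {b, c, d}, {x76, x78} × {b, d}, {x77, x78} × {b, d}, {x76, x78} × {b, c, d}, {x76, x77, x78} × {b, d}, {x77, x78} × {b, c, d}, {x76, x77, x78} × {b, c, d}}; |τ_{X×Y}| = 30.

Enumerate products U × V with U ∈ τ_X, V ∈ τ_Y (deduplicated):
  ∅ × ∅ = {} (∅)
  {x78} × {b} = {(x78,b)}
  {x76, x78} × {b} = {(x76,b), (x78,b)}
  {x77, x78} × {b} = {(x77,b), (x78,b)}
  {x78} × {b, d} = {(x78,b), (x78,d)}
  {x76, x77, x78} × {b} = {(x76,b), (x77,b), (x78,b)}
  {x78} × {b, c, d} = {(x78,b), (x78,c), (x78,d)}
  {x76, x78} × {b, d} = {(x76,b), (x76,d), (x78,b), (x78,d)}
  {x77, x78} × {b, d} = {(x77,b), (x77,d), (x78,b), (x78,d)}
  {x76, x78} × {b, c, d} = {(x76,b), (x76,c), (x76,d), (x78,b), (x78,c), (x78,d)}
  {x76, x77, x78} × {b, d} = {(x76,b), (x76,d), (x77,b), (x77,d), (x78,b), (x78,d)}
  {x77, x78} × {b, c, d} = {(x77,b), (x77,c), (x77,d), (x78,b), (x78,c), (x78,d)}
  {x76, x77, x78} × {b, c, d} = {(x76,b), (x76,c), (x76,d), (x77,b), (x77,c), (x77,d), (x78,b), (x78,c), (x78,d)}
These 13 distinct sets form the basis B.
Close under arbitrary unions to get τ_{X×Y}; counting gives |τ_{X×Y}| = 30.


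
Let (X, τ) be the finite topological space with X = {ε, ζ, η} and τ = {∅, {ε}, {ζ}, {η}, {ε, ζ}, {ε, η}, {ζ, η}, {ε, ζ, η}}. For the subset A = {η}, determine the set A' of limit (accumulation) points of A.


A' = ∅

For each x ∈ X, list the open sets U ∈ τ with x ∈ U, then check whether U ∩ (A ∖ {x}) ≠ ∅ for every such U.
  x = ε: open {ε} ∋ x has {ε} ∩ (A ∖ {ε}) = ∅, so x is NOT a limit point.
  x = ζ: open {ζ} ∋ x has {ζ} ∩ (A ∖ {ζ}) = ∅, so x is NOT a limit point.
  x = η: open {η} ∋ x has {η} ∩ (A ∖ {η}) = ∅, so x is NOT a limit point.
Collecting: A' = ∅.


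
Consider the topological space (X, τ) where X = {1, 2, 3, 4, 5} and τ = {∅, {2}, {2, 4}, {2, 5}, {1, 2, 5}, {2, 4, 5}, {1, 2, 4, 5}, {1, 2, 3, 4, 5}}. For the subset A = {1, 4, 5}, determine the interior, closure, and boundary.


int(A) = ∅, cl(A) = {1, 3, 4, 5}, ∂A = {1, 3, 4, 5}.

Closed sets in (X, τ) are complements of opens:
  closed(X, τ) = {∅, {3}, {1, 3}, {3, 4}, {1, 3, 4}, {1, 3, 5}, {1, 3, 4, 5}, {1, 2, 3, 4, 5}}.
int(A) = ⋃ {U ∈ τ : U ⊆ A}. Opens contained in A: ∅.
Taking the union of these: int(A) = ∅.
cl(A) = ⋂ {C closed : A ⊆ C}. Closed sets containing A: {1, 3, 4, 5}, {1, 2, 3, 4, 5}.
Intersecting these: cl(A) = {1, 3, 4, 5}.
∂A = cl(A) ∖ int(A) = {1, 3, 4, 5} ∖ ∅ = {1, 3, 4, 5}.


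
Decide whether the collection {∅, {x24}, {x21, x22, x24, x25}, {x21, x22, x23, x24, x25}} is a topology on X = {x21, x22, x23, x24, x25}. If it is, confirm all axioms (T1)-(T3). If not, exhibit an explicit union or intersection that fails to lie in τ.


τ IS a topology on X.

Axiom (T1): ∅ ∈ τ? Yes; X ∈ τ? Yes.
Axiom (T2/T3): check pairwise unions and intersections of members of τ.
All pairwise intersections and unions checked — each lies in τ. Therefore τ satisfies (T1), (T2), (T3): it IS a topology on X.


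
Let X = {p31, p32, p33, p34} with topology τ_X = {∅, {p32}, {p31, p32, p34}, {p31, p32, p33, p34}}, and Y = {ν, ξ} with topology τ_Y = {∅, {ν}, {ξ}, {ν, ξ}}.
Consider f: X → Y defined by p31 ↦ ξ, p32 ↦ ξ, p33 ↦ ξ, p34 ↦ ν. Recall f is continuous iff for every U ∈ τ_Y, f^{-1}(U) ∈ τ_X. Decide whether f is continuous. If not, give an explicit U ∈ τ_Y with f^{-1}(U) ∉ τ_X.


f is NOT continuous.

Compute f^{-1}(U) for each U ∈ τ_Y:
  U = ∅: f^{-1}(U) = ∅ ∈ τ_X ✓.
  U = {ν}: f^{-1}(U) = {p34} ∉ τ_X ✗.
  U = {ξ}: f^{-1}(U) = {p31, p32, p33} ∉ τ_X ✗.
  U = {ν, ξ}: f^{-1}(U) = {p31, p32, p33, p34} ∈ τ_X ✓.
Found U = {ν} with f^{-1}(U) = {p34} not in τ_X. Therefore f is NOT continuous.


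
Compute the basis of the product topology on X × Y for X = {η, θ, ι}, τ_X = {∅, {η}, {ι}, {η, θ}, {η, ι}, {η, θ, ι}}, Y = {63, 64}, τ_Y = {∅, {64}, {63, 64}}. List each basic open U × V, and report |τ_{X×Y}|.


Basis B = {∅ × ∅, {η} × {64}, {ι} × {64}, {η} × {63, 64}, {η, θ} × {64}, {η, ι} × {64}, {ι} × {63, 64}, {η, θ, ι} × {64}, {η, θ} × {63, 64}, {η, ι} × {63, 64}, {η, θ, ι} × {63, 64}}; |τ_{X×Y}| = 18.

Enumerate products U × V with U ∈ τ_X, V ∈ τ_Y (deduplicated):
  ∅ × ∅ = {} (∅)
  {η} × {64} = {(η,64)}
  {ι} × {64} = {(ι,64)}
  {η} × {63, 64} = {(η,63), (η,64)}
  {η, θ} × {64} = {(η,64), (θ,64)}
  {η, ι} × {64} = {(η,64), (ι,64)}
  {ι} × {63, 64} = {(ι,63), (ι,64)}
  {η, θ, ι} × {64} = {(η,64), (θ,64), (ι,64)}
  {η, θ} × {63, 64} = {(η,63), (η,64), (θ,63), (θ,64)}
  {η, ι} × {63, 64} = {(η,63), (η,64), (ι,63), (ι,64)}
  {η, θ, ι} × {63, 64} = {(η,63), (η,64), (θ,63), (θ,64), (ι,63), (ι,64)}
These 11 distinct sets form the basis B.
Close under arbitrary unions to get τ_{X×Y}; counting gives |τ_{X×Y}| = 18.


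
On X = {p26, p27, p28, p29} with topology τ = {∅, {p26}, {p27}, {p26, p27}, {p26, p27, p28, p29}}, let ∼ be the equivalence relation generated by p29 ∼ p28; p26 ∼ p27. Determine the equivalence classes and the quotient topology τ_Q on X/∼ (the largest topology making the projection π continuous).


X/∼ = {[p26=p27], [p28=p29]}; |τ_Q| = 3.

Equivalence classes: [p26=p27], [p28=p29].
Quotient map π: X → X/∼ sends p26 ↦ [p26=p27], p27 ↦ [p26=p27], p28 ↦ [p28=p29], p29 ↦ [p28=p29].
For each subset V ⊆ X/∼, compute π^{-1}(V) ⊆ X and check whether π^{-1}(V) ∈ τ. V is open in τ_Q iff π^{-1}(V) ∈ τ.
  V = {}: π^{-1}(V) = ∅ ∈ τ ✓.
  V = {[p26=p27]}: π^{-1}(V) = {p26, p27} ∈ τ ✓.
  V = {[p28=p29]}: π^{-1}(V) = {p28, p29} ∉ τ ✗.
  V = {[p26=p27], [p28=p29]}: π^{-1}(V) = {p26, p27, p28, p29} ∈ τ ✓.
Open sets in the quotient: τ_Q = {{}, {[p26=p27]}, {[p26=p27], [p28=p29]}} (3 elements).


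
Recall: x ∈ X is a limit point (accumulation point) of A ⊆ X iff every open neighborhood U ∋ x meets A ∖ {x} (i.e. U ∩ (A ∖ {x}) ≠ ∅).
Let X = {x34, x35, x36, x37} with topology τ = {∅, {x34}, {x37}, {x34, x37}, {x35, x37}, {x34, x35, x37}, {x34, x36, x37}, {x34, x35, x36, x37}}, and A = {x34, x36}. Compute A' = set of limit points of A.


A' = {x36}

For each x ∈ X, list the open sets U ∈ τ with x ∈ U, then check whether U ∩ (A ∖ {x}) ≠ ∅ for every such U.
  x = x34: open {x34} ∋ x has {x34} ∩ (A ∖ {x34}) = ∅, so x is NOT a limit point.
  x = x35: open {x35, x37} ∋ x has {x35, x37} ∩ (A ∖ {x35}) = ∅, so x is NOT a limit point.
  x = x36: opens ∋ x are {x34, x36, x37}, {x34, x35, x36, x37}; each meets A ∖ {x36}, so x IS a limit point.
  x = x37: open {x37} ∋ x has {x37} ∩ (A ∖ {x37}) = ∅, so x is NOT a limit point.
Collecting: A' = {x36}.


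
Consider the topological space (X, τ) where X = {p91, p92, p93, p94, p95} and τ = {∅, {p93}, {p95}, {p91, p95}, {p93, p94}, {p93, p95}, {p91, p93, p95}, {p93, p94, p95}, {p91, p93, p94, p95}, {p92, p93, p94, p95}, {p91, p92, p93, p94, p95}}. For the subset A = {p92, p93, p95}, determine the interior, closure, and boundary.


int(A) = {p93, p95}, cl(A) = {p91, p92, p93, p94, p95}, ∂A = {p91, p92, p94}.

Closed sets in (X, τ) are complements of opens:
  closed(X, τ) = {∅, {p91}, {p92}, {p91, p92}, {p92, p94}, {p91, p92, p94}, {p91, p92, p95}, {p92, p93, p94}, {p91, p92, p93, p94}, {p91, p92, p94, p95}, {p91, p92, p93, p94, p95}}.
int(A) = ⋃ {U ∈ τ : U ⊆ A}. Opens contained in A: ∅, {p93}, {p95}, {p93, p95}.
Taking the union of these: int(A) = {p93, p95}.
cl(A) = ⋂ {C closed : A ⊆ C}. Closed sets containing A: {p91, p92, p93, p94, p95}.
Intersecting these: cl(A) = {p91, p92, p93, p94, p95}.
∂A = cl(A) ∖ int(A) = {p91, p92, p93, p94, p95} ∖ {p93, p95} = {p91, p92, p94}.


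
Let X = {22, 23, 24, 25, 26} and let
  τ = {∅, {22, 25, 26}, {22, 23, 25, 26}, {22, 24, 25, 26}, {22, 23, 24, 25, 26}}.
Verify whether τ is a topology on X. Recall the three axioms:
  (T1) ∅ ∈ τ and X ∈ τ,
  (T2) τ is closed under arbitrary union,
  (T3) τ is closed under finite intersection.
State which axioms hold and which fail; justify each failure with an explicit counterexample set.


τ IS a topology on X.

Axiom (T1): ∅ ∈ τ? Yes; X ∈ τ? Yes.
Axiom (T2/T3): check pairwise unions and intersections of members of τ.
All pairwise intersections and unions checked — each lies in τ. Therefore τ satisfies (T1), (T2), (T3): it IS a topology on X.


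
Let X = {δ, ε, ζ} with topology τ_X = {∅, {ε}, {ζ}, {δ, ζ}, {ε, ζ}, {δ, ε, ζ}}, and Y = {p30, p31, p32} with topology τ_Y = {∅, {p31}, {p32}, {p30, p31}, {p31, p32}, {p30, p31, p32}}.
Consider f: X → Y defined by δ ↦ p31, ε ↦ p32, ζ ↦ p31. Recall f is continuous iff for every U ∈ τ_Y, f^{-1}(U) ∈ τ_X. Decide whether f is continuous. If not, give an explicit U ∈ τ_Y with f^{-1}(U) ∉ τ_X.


f IS continuous.

Compute f^{-1}(U) for each U ∈ τ_Y:
  U = ∅: f^{-1}(U) = ∅ ∈ τ_X ✓.
  U = {p31}: f^{-1}(U) = {δ, ζ} ∈ τ_X ✓.
  U = {p32}: f^{-1}(U) = {ε} ∈ τ_X ✓.
  U = {p30, p31}: f^{-1}(U) = {δ, ζ} ∈ τ_X ✓.
  U = {p31, p32}: f^{-1}(U) = {δ, ε, ζ} ∈ τ_X ✓.
  U = {p30, p31, p32}: f^{-1}(U) = {δ, ε, ζ} ∈ τ_X ✓.
Every preimage lies in τ_X, so f IS continuous.


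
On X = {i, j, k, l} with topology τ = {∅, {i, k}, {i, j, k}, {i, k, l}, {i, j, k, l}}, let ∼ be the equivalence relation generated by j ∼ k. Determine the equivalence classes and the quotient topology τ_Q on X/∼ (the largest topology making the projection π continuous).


X/∼ = {[i], [j=k], [l]}; |τ_Q| = 3.

Equivalence classes: [i], [j=k], [l].
Quotient map π: X → X/∼ sends i ↦ [i], j ↦ [j=k], k ↦ [j=k], l ↦ [l].
For each subset V ⊆ X/∼, compute π^{-1}(V) ⊆ X and check whether π^{-1}(V) ∈ τ. V is open in τ_Q iff π^{-1}(V) ∈ τ.
  V = {}: π^{-1}(V) = ∅ ∈ τ ✓.
  V = {[i]}: π^{-1}(V) = {i} ∉ τ ✗.
  V = {[j=k]}: π^{-1}(V) = {j, k} ∉ τ ✗.
  V = {[i], [j=k]}: π^{-1}(V) = {i, j, k} ∈ τ ✓.
  V = {[l]}: π^{-1}(V) = {l} ∉ τ ✗.
  V = {[i], [l]}: π^{-1}(V) = {i, l} ∉ τ ✗.
  V = {[j=k], [l]}: π^{-1}(V) = {j, k, l} ∉ τ ✗.
  V = {[i], [j=k], [l]}: π^{-1}(V) = {i, j, k, l} ∈ τ ✓.
Open sets in the quotient: τ_Q = {{}, {[i], [j=k]}, {[i], [j=k], [l]}} (3 elements).


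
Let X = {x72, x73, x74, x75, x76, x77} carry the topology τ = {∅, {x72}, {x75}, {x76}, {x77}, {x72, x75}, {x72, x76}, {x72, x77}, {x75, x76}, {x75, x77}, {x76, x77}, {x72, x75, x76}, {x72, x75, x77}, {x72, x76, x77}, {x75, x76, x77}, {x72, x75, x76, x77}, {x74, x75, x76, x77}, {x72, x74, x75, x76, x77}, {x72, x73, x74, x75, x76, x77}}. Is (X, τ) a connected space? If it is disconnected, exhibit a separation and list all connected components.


(X, τ) is connected.

Find clopen sets (U ∈ τ with X ∖ U ∈ τ):
  U = ∅, X ∖ U = {x72, x73, x74, x75, x76, x77} — both open, so U is clopen.
  U = {x72, x73, x74, x75, x76, x77}, X ∖ U = ∅ — both open, so U is clopen.
Only trivial clopens (∅ and X) exist, so (X, τ) is connected.
Compute connected components by grouping points that agree on all clopens:
  component: {x72, x73, x74, x75, x76, x77}


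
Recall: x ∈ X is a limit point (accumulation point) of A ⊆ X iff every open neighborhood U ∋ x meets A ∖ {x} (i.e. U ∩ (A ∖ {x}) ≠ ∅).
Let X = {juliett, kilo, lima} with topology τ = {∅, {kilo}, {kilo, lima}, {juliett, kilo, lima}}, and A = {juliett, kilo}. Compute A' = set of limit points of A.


A' = {juliett, lima}

For each x ∈ X, list the open sets U ∈ τ with x ∈ U, then check whether U ∩ (A ∖ {x}) ≠ ∅ for every such U.
  x = juliett: opens ∋ x are {juliett, kilo, lima}; each meets A ∖ {juliett}, so x IS a limit point.
  x = kilo: open {kilo} ∋ x has {kilo} ∩ (A ∖ {kilo}) = ∅, so x is NOT a limit point.
  x = lima: opens ∋ x are {kilo, lima}, {juliett, kilo, lima}; each meets A ∖ {lima}, so x IS a limit point.
Collecting: A' = {juliett, lima}.


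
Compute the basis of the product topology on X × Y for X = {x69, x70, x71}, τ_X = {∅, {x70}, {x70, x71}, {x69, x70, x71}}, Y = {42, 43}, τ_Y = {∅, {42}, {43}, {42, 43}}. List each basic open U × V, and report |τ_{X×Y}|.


Basis B = {∅ × ∅, {x70} × {42}, {x70} × {43}, {x70} × {42, 43}, {x70, x71} × {42}, {x70, x71} × {43}, {x69, x70, x71} × {42}, {x69, x70, x71} × {43}, {x70, x71} × {42, 43}, {x69, x70, x71} × {42, 43}}; |τ_{X×Y}| = 16.

Enumerate products U × V with U ∈ τ_X, V ∈ τ_Y (deduplicated):
  ∅ × ∅ = {} (∅)
  {x70} × {42} = {(x70,42)}
  {x70} × {43} = {(x70,43)}
  {x70} × {42, 43} = {(x70,42), (x70,43)}
  {x70, x71} × {42} = {(x70,42), (x71,42)}
  {x70, x71} × {43} = {(x70,43), (x71,43)}
  {x69, x70, x71} × {42} = {(x69,42), (x70,42), (x71,42)}
  {x69, x70, x71} × {43} = {(x69,43), (x70,43), (x71,43)}
  {x70, x71} × {42, 43} = {(x70,42), (x70,43), (x71,42), (x71,43)}
  {x69, x70, x71} × {42, 43} = {(x69,42), (x69,43), (x70,42), (x70,43), (x71,42), (x71,43)}
These 10 distinct sets form the basis B.
Close under arbitrary unions to get τ_{X×Y}; counting gives |τ_{X×Y}| = 16.


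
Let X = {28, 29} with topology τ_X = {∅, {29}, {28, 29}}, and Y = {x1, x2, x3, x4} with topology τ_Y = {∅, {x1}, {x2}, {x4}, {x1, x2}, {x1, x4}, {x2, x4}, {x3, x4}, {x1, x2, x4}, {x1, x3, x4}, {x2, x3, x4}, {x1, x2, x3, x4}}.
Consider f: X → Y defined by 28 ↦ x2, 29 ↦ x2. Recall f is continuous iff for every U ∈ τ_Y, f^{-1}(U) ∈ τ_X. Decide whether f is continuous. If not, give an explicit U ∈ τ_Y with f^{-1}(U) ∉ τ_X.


f IS continuous.

Compute f^{-1}(U) for each U ∈ τ_Y:
  U = ∅: f^{-1}(U) = ∅ ∈ τ_X ✓.
  U = {x1}: f^{-1}(U) = ∅ ∈ τ_X ✓.
  U = {x2}: f^{-1}(U) = {28, 29} ∈ τ_X ✓.
  U = {x4}: f^{-1}(U) = ∅ ∈ τ_X ✓.
  U = {x1, x2}: f^{-1}(U) = {28, 29} ∈ τ_X ✓.
  U = {x1, x4}: f^{-1}(U) = ∅ ∈ τ_X ✓.
  U = {x2, x4}: f^{-1}(U) = {28, 29} ∈ τ_X ✓.
  U = {x3, x4}: f^{-1}(U) = ∅ ∈ τ_X ✓.
  U = {x1, x2, x4}: f^{-1}(U) = {28, 29} ∈ τ_X ✓.
  U = {x1, x3, x4}: f^{-1}(U) = ∅ ∈ τ_X ✓.
  U = {x2, x3, x4}: f^{-1}(U) = {28, 29} ∈ τ_X ✓.
  U = {x1, x2, x3, x4}: f^{-1}(U) = {28, 29} ∈ τ_X ✓.
Every preimage lies in τ_X, so f IS continuous.


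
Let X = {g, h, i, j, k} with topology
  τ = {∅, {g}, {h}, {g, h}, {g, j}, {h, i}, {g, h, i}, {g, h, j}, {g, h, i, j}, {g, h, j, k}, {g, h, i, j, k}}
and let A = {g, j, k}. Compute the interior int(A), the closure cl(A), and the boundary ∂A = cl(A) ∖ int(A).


int(A) = {g, j}, cl(A) = {g, j, k}, ∂A = {k}.

Closed sets in (X, τ) are complements of opens:
  closed(X, τ) = {∅, {i}, {k}, {i, k}, {j, k}, {g, j, k}, {h, i, k}, {i, j, k}, {g, i, j, k}, {h, i, j, k}, {g, h, i, j, k}}.
int(A) = ⋃ {U ∈ τ : U ⊆ A}. Opens contained in A: ∅, {g}, {g, j}.
Taking the union of these: int(A) = {g, j}.
cl(A) = ⋂ {C closed : A ⊆ C}. Closed sets containing A: {g, j, k}, {g, i, j, k}, {g, h, i, j, k}.
Intersecting these: cl(A) = {g, j, k}.
∂A = cl(A) ∖ int(A) = {g, j, k} ∖ {g, j} = {k}.


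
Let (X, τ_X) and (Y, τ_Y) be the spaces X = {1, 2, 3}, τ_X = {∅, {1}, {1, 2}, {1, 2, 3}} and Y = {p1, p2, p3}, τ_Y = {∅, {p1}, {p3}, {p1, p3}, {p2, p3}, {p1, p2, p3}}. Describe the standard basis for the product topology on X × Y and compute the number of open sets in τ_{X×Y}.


Basis B = {∅ × ∅, {1} × {p1}, {1} × {p3}, {1} × {p1, p3}, {1, 2} × {p1}, {1} × {p2, p3}, {1, 2} × {p3}, {1} × {p1, p2, p3}, {1, 2, 3} × {p1}, {1, 2, 3} × {p3}, {1, 2} × {p1, p3}, {1, 2} × {p2, p3}, {1, 2} × {p1, p2, p3}, {1, 2, 3} × {p1, p3}, {1, 2, 3} × {p2, p3}, {1, 2, 3} × {p1, p2, p3}}; |τ_{X×Y}| = 40.

Enumerate products U × V with U ∈ τ_X, V ∈ τ_Y (deduplicated):
  ∅ × ∅ = {} (∅)
  {1} × {p1} = {(1,p1)}
  {1} × {p3} = {(1,p3)}
  {1} × {p1, p3} = {(1,p1), (1,p3)}
  {1, 2} × {p1} = {(1,p1), (2,p1)}
  {1} × {p2, p3} = {(1,p2), (1,p3)}
  {1, 2} × {p3} = {(1,p3), (2,p3)}
  {1} × {p1, p2, p3} = {(1,p1), (1,p2), (1,p3)}
  {1, 2, 3} × {p1} = {(1,p1), (2,p1), (3,p1)}
  {1, 2, 3} × {p3} = {(1,p3), (2,p3), (3,p3)}
  {1, 2} × {p1, p3} = {(1,p1), (1,p3), (2,p1), (2,p3)}
  {1, 2} × {p2, p3} = {(1,p2), (1,p3), (2,p2), (2,p3)}
  {1, 2} × {p1, p2, p3} = {(1,p1), (1,p2), (1,p3), (2,p1), (2,p2), (2,p3)}
  {1, 2, 3} × {p1, p3} = {(1,p1), (1,p3), (2,p1), (2,p3), (3,p1), (3,p3)}
  {1, 2, 3} × {p2, p3} = {(1,p2), (1,p3), (2,p2), (2,p3), (3,p2), (3,p3)}
  {1, 2, 3} × {p1, p2, p3} = {(1,p1), (1,p2), (1,p3), (2,p1), (2,p2), (2,p3), (3,p1), (3,p2), (3,p3)}
These 16 distinct sets form the basis B.
Close under arbitrary unions to get τ_{X×Y}; counting gives |τ_{X×Y}| = 40.


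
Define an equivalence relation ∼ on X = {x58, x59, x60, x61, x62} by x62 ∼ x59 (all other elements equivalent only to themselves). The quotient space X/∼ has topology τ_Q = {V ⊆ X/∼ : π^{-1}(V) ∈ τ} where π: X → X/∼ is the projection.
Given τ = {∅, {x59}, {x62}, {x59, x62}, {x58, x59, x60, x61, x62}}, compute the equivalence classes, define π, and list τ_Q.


X/∼ = {[x58], [x59=x62], [x60], [x61]}; |τ_Q| = 3.

Equivalence classes: [x58], [x59=x62], [x60], [x61].
Quotient map π: X → X/∼ sends x58 ↦ [x58], x59 ↦ [x59=x62], x60 ↦ [x60], x61 ↦ [x61], x62 ↦ [x59=x62].
For each subset V ⊆ X/∼, compute π^{-1}(V) ⊆ X and check whether π^{-1}(V) ∈ τ. V is open in τ_Q iff π^{-1}(V) ∈ τ.
  V = {}: π^{-1}(V) = ∅ ∈ τ ✓.
  V = {[x58]}: π^{-1}(V) = {x58} ∉ τ ✗.
  V = {[x59=x62]}: π^{-1}(V) = {x59, x62} ∈ τ ✓.
  V = {[x58], [x59=x62]}: π^{-1}(V) = {x58, x59, x62} ∉ τ ✗.
  V = {[x60]}: π^{-1}(V) = {x60} ∉ τ ✗.
  V = {[x58], [x60]}: π^{-1}(V) = {x58, x60} ∉ τ ✗.
  V = {[x59=x62], [x60]}: π^{-1}(V) = {x59, x60, x62} ∉ τ ✗.
  V = {[x58], [x59=x62], [x60]}: π^{-1}(V) = {x58, x59, x60, x62} ∉ τ ✗.
  V = {[x61]}: π^{-1}(V) = {x61} ∉ τ ✗.
  V = {[x58], [x61]}: π^{-1}(V) = {x58, x61} ∉ τ ✗.
  V = {[x59=x62], [x61]}: π^{-1}(V) = {x59, x61, x62} ∉ τ ✗.
  V = {[x58], [x59=x62], [x61]}: π^{-1}(V) = {x58, x59, x61, x62} ∉ τ ✗.
  V = {[x60], [x61]}: π^{-1}(V) = {x60, x61} ∉ τ ✗.
  V = {[x58], [x60], [x61]}: π^{-1}(V) = {x58, x60, x61} ∉ τ ✗.
  V = {[x59=x62], [x60], [x61]}: π^{-1}(V) = {x59, x60, x61, x62} ∉ τ ✗.
  V = {[x58], [x59=x62], [x60], [x61]}: π^{-1}(V) = {x58, x59, x60, x61, x62} ∈ τ ✓.
Open sets in the quotient: τ_Q = {{}, {[x59=x62]}, {[x58], [x59=x62], [x60], [x61]}} (3 elements).


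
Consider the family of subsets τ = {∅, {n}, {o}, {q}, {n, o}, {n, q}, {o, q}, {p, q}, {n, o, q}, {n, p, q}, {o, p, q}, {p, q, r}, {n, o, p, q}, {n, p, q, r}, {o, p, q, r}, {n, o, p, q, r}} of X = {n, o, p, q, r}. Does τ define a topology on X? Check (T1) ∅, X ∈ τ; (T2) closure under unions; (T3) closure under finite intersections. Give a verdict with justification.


τ IS a topology on X.

Axiom (T1): ∅ ∈ τ? Yes; X ∈ τ? Yes.
Axiom (T2/T3): check pairwise unions and intersections of members of τ.
All pairwise intersections and unions checked — each lies in τ. Therefore τ satisfies (T1), (T2), (T3): it IS a topology on X.


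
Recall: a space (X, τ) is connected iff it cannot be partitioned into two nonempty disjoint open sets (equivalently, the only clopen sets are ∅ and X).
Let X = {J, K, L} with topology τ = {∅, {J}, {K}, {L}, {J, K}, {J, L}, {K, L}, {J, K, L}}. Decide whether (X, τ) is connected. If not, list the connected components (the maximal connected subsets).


(X, τ) is disconnected; components = [{J}, {K}, {L}].

Find clopen sets (U ∈ τ with X ∖ U ∈ τ):
  U = ∅, X ∖ U = {J, K, L} — both open, so U is clopen.
  U = {J}, X ∖ U = {K, L} — both open, so U is clopen.
  U = {K}, X ∖ U = {J, L} — both open, so U is clopen.
  U = {L}, X ∖ U = {J, K} — both open, so U is clopen.
  U = {J, K}, X ∖ U = {L} — both open, so U is clopen.
  U = {J, L}, X ∖ U = {K} — both open, so U is clopen.
  U = {K, L}, X ∖ U = {J} — both open, so U is clopen.
  U = {J, K, L}, X ∖ U = ∅ — both open, so U is clopen.
Nontrivial clopen(s) exist: e.g. {J, L}. So (X, τ) is disconnected.
Compute connected components by grouping points that agree on all clopens:
  component: {J}
  component: {K}
  component: {L}
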